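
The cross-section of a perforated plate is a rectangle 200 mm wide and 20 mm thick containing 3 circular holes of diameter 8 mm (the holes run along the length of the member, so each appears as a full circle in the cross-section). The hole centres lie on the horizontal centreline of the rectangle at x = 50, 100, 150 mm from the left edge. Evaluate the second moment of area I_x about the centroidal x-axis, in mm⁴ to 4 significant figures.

Treat the section as a set of non-overlapping primitives; coordinates are from the bounding-box lower-left.
Plate: 200 × 20, A = 4 000 mm², y = 10 mm, Ī = 133 333 mm⁴.
Hole 1 (subtracted): ⌀8, A = 50.2655 mm², y = 10 mm, Ī = 201.062 mm⁴.
Hole 2 (subtracted): ⌀8, A = 50.2655 mm², y = 10 mm, Ī = 201.062 mm⁴.
Hole 3 (subtracted): ⌀8, A = 50.2655 mm², y = 10 mm, Ī = 201.062 mm⁴.
By symmetry the centroid is at mid-height, ȳ = 10 mm.
All pieces are centred on the centroidal x-axis, so I = ΣĪ (holes subtracted) = 132 730 mm⁴.

I_x ≈ 1.327 × 10⁵ mm⁴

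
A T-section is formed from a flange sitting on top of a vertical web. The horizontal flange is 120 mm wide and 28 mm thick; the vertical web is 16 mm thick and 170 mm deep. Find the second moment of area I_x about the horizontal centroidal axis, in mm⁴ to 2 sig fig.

I_x ≈ 2.2 × 10⁷ mm⁴

Break the section into simple shapes (no overlaps), measuring from the bottom-left corner of the bounding box.
Flange: 120 × 28, A = 3 360 mm², y = 184 mm, Ī = 219 520 mm⁴.
Web: 16 × 170, A = 2 720 mm², y = 85 mm, Ī = 6 550 667 mm⁴.
Centroid: ȳ = ΣA·y / ΣA = 139.7 mm.
Transfer each piece to the horizontal centroidal axis using Ī + A·d² with d = y − 139.7:
  flange: d = 44.29 mm → contributes +6 810 353 mm⁴
  web: d = -54.71 mm → contributes +14 692 284 mm⁴
Total I = 21 502 637 mm⁴.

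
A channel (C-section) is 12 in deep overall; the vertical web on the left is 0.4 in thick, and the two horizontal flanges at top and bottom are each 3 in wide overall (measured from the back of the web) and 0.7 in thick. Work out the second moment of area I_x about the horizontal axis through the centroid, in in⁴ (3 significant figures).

Decompose the section into non-overlapping parts with the origin at the bottom-left of its bounding rectangle.
Web: 0.4 × 12, A = 4.8 in², y = 6 in, Ī = 57.6 in⁴.
Top flange (beyond web): 2.6 × 0.7, A = 1.82 in², y = 11.65 in, Ī = 0.074317 in⁴.
Bottom flange (beyond web): 2.6 × 0.7, A = 1.82 in², y = 0.35 in, Ī = 0.074317 in⁴.
By symmetry the centroid is at mid-height, ȳ = 6 in.
Transfer each piece to the horizontal axis through the centroid using Ī + A·d² with d = y − 6:
  web: d = 0 in → contributes +57.6 in⁴
  top flange (beyond web): d = 5.65 in → contributes +58.173 in⁴
  bottom flange (beyond web): d = -5.65 in → contributes +58.173 in⁴
Total I = 173.95 in⁴.

I_x ≈ 174 in⁴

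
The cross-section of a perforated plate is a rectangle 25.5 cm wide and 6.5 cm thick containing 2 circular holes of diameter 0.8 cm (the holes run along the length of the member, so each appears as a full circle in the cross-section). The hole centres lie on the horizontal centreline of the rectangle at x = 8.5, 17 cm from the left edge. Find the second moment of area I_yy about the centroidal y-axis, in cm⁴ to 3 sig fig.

Split into non-overlapping primitives; take the origin at the lower-left of the bounding box.
Plate: 25.5 × 6.5, A = 165.75 cm², x = 12.75 cm, Ī = 8981.6 cm⁴.
Hole 1 (subtracted): ⌀0.8, A = 0.50265 cm², x = 8.5 cm, Ī = 0.020106 cm⁴.
Hole 2 (subtracted): ⌀0.8, A = 0.50265 cm², x = 17 cm, Ī = 0.020106 cm⁴.
By symmetry the centroid is at mid-width, x̄ = 12.75 cm.
Transfer each piece to the centroidal y-axis using Ī + A·d² with d = x − 12.75:
  plate: d = 0 cm → contributes +8981.6 cm⁴
  hole 1: d = -4.25 cm → contributes −9.0993 cm⁴
  hole 2: d = 4.25 cm → contributes −9.0993 cm⁴
Total I = 8963.4 cm⁴.

I_yy ≈ 8960 cm⁴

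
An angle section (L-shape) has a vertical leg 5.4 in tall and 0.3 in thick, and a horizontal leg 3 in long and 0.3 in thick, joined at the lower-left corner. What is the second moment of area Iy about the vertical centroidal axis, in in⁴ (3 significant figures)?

Iy ≈ 1.72 in⁴

Break the section into simple shapes (no overlaps), measuring from the bottom-left corner of the bounding box.
Vertical leg: 0.3 × 5.4, A = 1.62 in², x = 0.15 in, Ī = 0.01215 in⁴.
Horizontal leg (remainder): 2.7 × 0.3, A = 0.81 in², x = 1.65 in, Ī = 0.49208 in⁴.
Centroid: x̄ = ΣA·x / ΣA = 0.65 in.
Transfer each piece to the vertical centroidal axis using Ī + A·d² with d = x − 0.65:
  vertical leg: d = -0.5 in → contributes +0.41715 in⁴
  horizontal leg (remainder): d = 1 in → contributes +1.3021 in⁴
Total I = 1.7192 in⁴.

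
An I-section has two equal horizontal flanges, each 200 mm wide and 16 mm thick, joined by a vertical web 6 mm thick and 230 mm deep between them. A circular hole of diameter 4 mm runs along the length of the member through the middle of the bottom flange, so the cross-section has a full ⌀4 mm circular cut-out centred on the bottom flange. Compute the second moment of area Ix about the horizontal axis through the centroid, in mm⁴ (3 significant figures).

Ix ≈ 1.03 × 10⁸ mm⁴

Treat the section as a set of non-overlapping primitives; coordinates are from the bounding-box lower-left.
Bottom flange: 200 × 16, A = 3 200 mm², y = 8 mm, Ī = 68 267 mm⁴.
Web: 6 × 230, A = 1 380 mm², y = 131 mm, Ī = 6 083 500 mm⁴.
Top flange: 200 × 16, A = 3 200 mm², y = 254 mm, Ī = 68 267 mm⁴.
Hole (subtracted): ⌀4, A = 12.566 mm², y = 8 mm, Ī = 12.566 mm⁴.
Centroid: ȳ = ΣA·y / ΣA = 131.2 mm.
Transfer each piece to the horizontal axis through the centroid using Ī + A·d² with d = y − 131.2:
  bottom flange: d = -123.2 mm → contributes +48 637 841 mm⁴
  web: d = -0.19899 mm → contributes +6 083 555 mm⁴
  top flange: d = 122.8 mm → contributes +48 324 546 mm⁴
  hole: d = -123.2 mm → contributes −190 745 mm⁴
Total I = 102 855 197 mm⁴.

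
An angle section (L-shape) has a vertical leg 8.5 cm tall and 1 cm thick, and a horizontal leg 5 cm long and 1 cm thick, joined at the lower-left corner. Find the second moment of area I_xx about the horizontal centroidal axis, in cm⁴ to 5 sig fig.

I_xx ≈ 89.760 cm⁴

Decompose the section into non-overlapping parts with the origin at the bottom-left of its bounding rectangle.
Vertical leg: 1 × 8.5, A = 8.5 cm², y = 4.25 cm, Ī = 51.17708 cm⁴.
Horizontal leg (remainder): 4 × 1, A = 4 cm², y = 0.5 cm, Ī = 0.3333333 cm⁴.
Centroid: ȳ = ΣA·y / ΣA = 3.05 cm.
Transfer each piece to the horizontal centroidal axis using Ī + A·d² with d = y − 3.05:
  vertical leg: d = 1.2 cm → contributes +63.41708 cm⁴
  horizontal leg (remainder): d = -2.55 cm → contributes +26.34333 cm⁴
Total I = 89.76042 cm⁴.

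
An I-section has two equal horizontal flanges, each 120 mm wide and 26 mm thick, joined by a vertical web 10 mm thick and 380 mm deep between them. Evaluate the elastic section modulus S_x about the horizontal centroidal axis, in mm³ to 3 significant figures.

Decompose the section into non-overlapping parts with the origin at the bottom-left of its bounding rectangle.
Bottom flange: 120 × 26, A = 3 120 mm², y = 13 mm, Ī = 175 760 mm⁴.
Web: 10 × 380, A = 3 800 mm², y = 216 mm, Ī = 45 726 667 mm⁴.
Top flange: 120 × 26, A = 3 120 mm², y = 419 mm, Ī = 175 760 mm⁴.
By symmetry the centroid is at mid-height, ȳ = 216 mm.
Transfer each piece to the horizontal centroidal axis using Ī + A·d² with d = y − 216:
  bottom flange: d = -203 mm → contributes +128 747 840 mm⁴
  web: d = 0 mm → contributes +45 726 667 mm⁴
  top flange: d = 203 mm → contributes +128 747 840 mm⁴
Total I = 303 222 347 mm⁴.
Extreme fibre distance c = 216 mm; S = I/c = 1 403 807 mm³.

S_x ≈ 1.40 × 10⁶ mm³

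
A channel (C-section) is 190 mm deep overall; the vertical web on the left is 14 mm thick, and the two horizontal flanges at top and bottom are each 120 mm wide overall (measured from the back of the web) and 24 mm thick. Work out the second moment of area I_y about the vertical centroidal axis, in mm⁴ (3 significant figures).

I_y ≈ 1.11 × 10⁷ mm⁴

Break the section into simple shapes (no overlaps), measuring from the bottom-left corner of the bounding box.
Web: 14 × 190, A = 2 660 mm², x = 7 mm, Ī = 43 447 mm⁴.
Top flange (beyond web): 106 × 24, A = 2 544 mm², x = 67 mm, Ī = 2 382 032 mm⁴.
Bottom flange (beyond web): 106 × 24, A = 2 544 mm², x = 67 mm, Ī = 2 382 032 mm⁴.
Centroid: x̄ = ΣA·x / ΣA = 46.401 mm.
Transfer each piece to the vertical centroidal axis using Ī + A·d² with d = x − 46.401:
  web: d = -39.401 mm → contributes +4 172 962 mm⁴
  top flange (beyond web): d = 20.599 mm → contributes +3 461 485 mm⁴
  bottom flange (beyond web): d = 20.599 mm → contributes +3 461 485 mm⁴
Total I = 11 095 932 mm⁴.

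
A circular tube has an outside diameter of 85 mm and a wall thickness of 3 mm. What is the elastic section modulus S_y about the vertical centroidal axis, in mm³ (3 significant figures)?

S_y ≈ 1.53 × 10⁴ mm³

Split into non-overlapping primitives; take the origin at the lower-left of the bounding box.
Outer circle: ⌀85, A = 5674.5 mm², x = 42.5 mm, Ī = 2 562 392 mm⁴.
Bore (subtracted): ⌀79, A = 4901.7 mm², x = 42.5 mm, Ī = 1 911 958 mm⁴.
By symmetry the centroid is at mid-width, x̄ = 42.5 mm.
All pieces are centred on the vertical centroidal axis, so I = ΣĪ (holes subtracted) = 650 435 mm⁴.
Extreme fibre distance c = 42.5 mm; S = I/c = 15 304 mm³.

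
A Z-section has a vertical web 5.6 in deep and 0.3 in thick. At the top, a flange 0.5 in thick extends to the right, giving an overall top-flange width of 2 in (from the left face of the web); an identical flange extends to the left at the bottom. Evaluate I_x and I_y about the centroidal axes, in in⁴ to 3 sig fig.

I_x ≈ 15.5 in⁴, I_y ≈ 2.12 in⁴

Break the section into simple shapes (no overlaps), measuring from the bottom-left corner of the bounding box.
Web: 0.3 × 5.6, A = 1.68 in², y = 2.8 in, Ī = 4.3904 in⁴.
Top flange (beyond web): 1.7 × 0.5, A = 0.85 in², y = 5.35 in, Ī = 0.017708 in⁴.
Bottom flange (beyond web): 1.7 × 0.5, A = 0.85 in², y = 0.25 in, Ī = 0.017708 in⁴.
Centroid: ȳ = ΣA·y / ΣA = 2.8 in.
Transfer each piece to the centroidal x-axis using Ī + A·d² with d = y − 2.8:
  web: d = 0 in → contributes +4.3904 in⁴
  top flange (beyond web): d = 2.55 in → contributes +5.5448 in⁴
  bottom flange (beyond web): d = -2.55 in → contributes +5.5448 in⁴
Total I = 15.48 in⁴.
For the y-axis: x̄ = 1.85 in.
Repeating about the centroidal y-axis gives I_y = 2.122 in⁴.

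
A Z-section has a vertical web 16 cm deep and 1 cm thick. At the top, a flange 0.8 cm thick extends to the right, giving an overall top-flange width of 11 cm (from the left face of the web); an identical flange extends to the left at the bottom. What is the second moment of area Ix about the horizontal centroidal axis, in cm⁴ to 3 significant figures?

Treat the section as a set of non-overlapping primitives; coordinates are from the bounding-box lower-left.
Web: 1 × 16, A = 16 cm², y = 8 cm, Ī = 341.33 cm⁴.
Top flange (beyond web): 10 × 0.8, A = 8 cm², y = 15.6 cm, Ī = 0.42667 cm⁴.
Bottom flange (beyond web): 10 × 0.8, A = 8 cm², y = 0.4 cm, Ī = 0.42667 cm⁴.
Centroid: ȳ = ΣA·y / ΣA = 8 cm.
Transfer each piece to the horizontal centroidal axis using Ī + A·d² with d = y − 8:
  web: d = 0 cm → contributes +341.33 cm⁴
  top flange (beyond web): d = 7.6 cm → contributes +462.51 cm⁴
  bottom flange (beyond web): d = -7.6 cm → contributes +462.51 cm⁴
Total I = 1266.3 cm⁴.

Ix ≈ 1270 cm⁴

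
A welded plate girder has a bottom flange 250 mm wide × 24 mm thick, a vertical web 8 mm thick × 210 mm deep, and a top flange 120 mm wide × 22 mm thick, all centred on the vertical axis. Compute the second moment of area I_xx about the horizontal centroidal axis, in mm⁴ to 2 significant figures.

I_xx ≈ 1.1 × 10⁸ mm⁴

Decompose the section into non-overlapping parts with the origin at the bottom-left of its bounding rectangle.
Bottom plate: 250 × 24, A = 6 000 mm², y = 12 mm, Ī = 288 000 mm⁴.
Web plate: 8 × 210, A = 1 680 mm², y = 129 mm, Ī = 6 174 000 mm⁴.
Top plate: 120 × 22, A = 2 640 mm², y = 245 mm, Ī = 106 480 mm⁴.
Centroid: ȳ = ΣA·y / ΣA = 90.65 mm.
Transfer each piece to the horizontal centroidal axis using Ī + A·d² with d = y − 90.65:
  bottom plate: d = -78.65 mm → contributes +37 404 032 mm⁴
  web plate: d = 38.35 mm → contributes +8 644 664 mm⁴
  top plate: d = 154.3 mm → contributes +63 000 688 mm⁴
Total I = 109 049 384 mm⁴.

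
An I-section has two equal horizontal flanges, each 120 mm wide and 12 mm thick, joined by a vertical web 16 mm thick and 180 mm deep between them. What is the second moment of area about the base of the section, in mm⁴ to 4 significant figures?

I_base ≈ 9.428 × 10⁷ mm⁴

Split into non-overlapping primitives; take the origin at the lower-left of the bounding box.
Bottom flange: 120 × 12, A = 1 440 mm², y = 6 mm, Ī = 17 280 mm⁴.
Web: 16 × 180, A = 2 880 mm², y = 102 mm, Ī = 7 776 000 mm⁴.
Top flange: 120 × 12, A = 1 440 mm², y = 198 mm, Ī = 17 280 mm⁴.
Transfer each piece to the bottom edge using Ī + A·d² with d = y − 0:
  bottom flange: d = 6 mm → contributes +69 120 mm⁴
  web: d = 102 mm → contributes +37 739 520 mm⁴
  top flange: d = 198 mm → contributes +56 471 040 mm⁴
Total I = 94 279 680 mm⁴.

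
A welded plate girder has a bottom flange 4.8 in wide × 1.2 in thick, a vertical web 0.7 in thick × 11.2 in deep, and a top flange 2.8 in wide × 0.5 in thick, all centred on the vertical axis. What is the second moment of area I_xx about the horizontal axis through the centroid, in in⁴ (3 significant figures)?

I_xx ≈ 302 in⁴

Break the section into simple shapes (no overlaps), measuring from the bottom-left corner of the bounding box.
Bottom plate: 4.8 × 1.2, A = 5.76 in², y = 0.6 in, Ī = 0.6912 in⁴.
Web plate: 0.7 × 11.2, A = 7.84 in², y = 6.8 in, Ī = 81.954 in⁴.
Top plate: 2.8 × 0.5, A = 1.4 in², y = 12.65 in, Ī = 0.029167 in⁴.
Centroid: ȳ = ΣA·y / ΣA = 4.9652 in.
Transfer each piece to the horizontal axis through the centroid using Ī + A·d² with d = y − 4.9652:
  bottom plate: d = -4.3652 in → contributes +110.45 in⁴
  web plate: d = 1.8348 in → contributes +108.35 in⁴
  top plate: d = 7.6848 in → contributes +82.708 in⁴
Total I = 301.5 in⁴.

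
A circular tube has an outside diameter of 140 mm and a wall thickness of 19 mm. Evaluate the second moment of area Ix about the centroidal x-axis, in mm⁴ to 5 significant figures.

Ix ≈ 1.3544 × 10⁷ mm⁴

Break the section into simple shapes (no overlaps), measuring from the bottom-left corner of the bounding box.
Outer circle: ⌀140, A = 15393.8 mm², y = 70 mm, Ī = 18 857 410 mm⁴.
Bore (subtracted): ⌀102, A = 8171.282 mm², y = 70 mm, Ī = 5 313 376 mm⁴.
By symmetry the centroid is at mid-height, ȳ = 70 mm.
All pieces are centred on the centroidal x-axis, so I = ΣĪ (holes subtracted) = 13 544 033 mm⁴.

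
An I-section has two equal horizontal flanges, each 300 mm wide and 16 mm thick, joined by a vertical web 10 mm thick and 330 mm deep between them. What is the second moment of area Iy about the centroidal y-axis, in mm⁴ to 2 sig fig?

Iy ≈ 7.2 × 10⁷ mm⁴

Treat the section as a set of non-overlapping primitives; coordinates are from the bounding-box lower-left.
Bottom flange: 300 × 16, A = 4 800 mm², x = 150 mm, Ī = 36 000 000 mm⁴.
Web: 10 × 330, A = 3 300 mm², x = 150 mm, Ī = 27 500 mm⁴.
Top flange: 300 × 16, A = 4 800 mm², x = 150 mm, Ī = 36 000 000 mm⁴.
By symmetry the centroid is at mid-width, x̄ = 150 mm.
All pieces are centred on the centroidal y-axis, so I = ΣĪ = 72 027 500 mm⁴.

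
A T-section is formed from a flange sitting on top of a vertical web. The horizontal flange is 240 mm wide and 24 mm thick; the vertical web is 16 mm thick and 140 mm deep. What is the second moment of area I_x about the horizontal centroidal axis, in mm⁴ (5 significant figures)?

Split into non-overlapping primitives; take the origin at the lower-left of the bounding box.
Flange: 240 × 24, A = 5 760 mm², y = 152 mm, Ī = 276 480 mm⁴.
Web: 16 × 140, A = 2 240 mm², y = 70 mm, Ī = 3 658 667 mm⁴.
Centroid: ȳ = ΣA·y / ΣA = 129.04 mm.
Transfer each piece to the horizontal centroidal axis using Ī + A·d² with d = y − 129.04:
  flange: d = 22.96 mm → contributes +3 312 931 mm⁴
  web: d = -59.04 mm → contributes +11 466 683 mm⁴
Total I = 14 779 614 mm⁴.

I_x ≈ 1.4780 × 10⁷ mm⁴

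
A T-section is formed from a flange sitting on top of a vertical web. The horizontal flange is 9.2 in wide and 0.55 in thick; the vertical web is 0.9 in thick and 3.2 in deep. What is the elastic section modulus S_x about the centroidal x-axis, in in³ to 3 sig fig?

S_x ≈ 3.23 in³

Decompose the section into non-overlapping parts with the origin at the bottom-left of its bounding rectangle.
Flange: 9.2 × 0.55, A = 5.06 in², y = 3.475 in, Ī = 0.12755 in⁴.
Web: 0.9 × 3.2, A = 2.88 in², y = 1.6 in, Ī = 2.4576 in⁴.
Centroid: ȳ = ΣA·y / ΣA = 2.7949 in.
Transfer each piece to the centroidal x-axis using Ī + A·d² with d = y − 2.7949:
  flange: d = 0.6801 in → contributes +2.468 in⁴
  web: d = -1.1949 in → contributes +6.5696 in⁴
Total I = 9.0376 in⁴.
Extreme fibre distance c = 2.7949 in; S = I/c = 3.2336 in³.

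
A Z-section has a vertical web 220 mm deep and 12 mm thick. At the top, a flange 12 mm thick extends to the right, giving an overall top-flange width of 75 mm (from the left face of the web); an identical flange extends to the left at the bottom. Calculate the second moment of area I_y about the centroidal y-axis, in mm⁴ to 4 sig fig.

Decompose the section into non-overlapping parts with the origin at the bottom-left of its bounding rectangle.
Web: 12 × 220, A = 2 640 mm², x = 69 mm, Ī = 31 680 mm⁴.
Top flange (beyond web): 63 × 12, A = 756 mm², x = 106.5 mm, Ī = 250 047 mm⁴.
Bottom flange (beyond web): 63 × 12, A = 756 mm², x = 31.5 mm, Ī = 250 047 mm⁴.
Centroid: x̄ = ΣA·x / ΣA = 69 mm.
Transfer each piece to the centroidal y-axis using Ī + A·d² with d = x − 69:
  web: d = 0 mm → contributes +31 680 mm⁴
  top flange (beyond web): d = 37.5 mm → contributes +1 313 172 mm⁴
  bottom flange (beyond web): d = -37.5 mm → contributes +1 313 172 mm⁴
Total I = 2 658 024 mm⁴.

I_y ≈ 2.658 × 10⁶ mm⁴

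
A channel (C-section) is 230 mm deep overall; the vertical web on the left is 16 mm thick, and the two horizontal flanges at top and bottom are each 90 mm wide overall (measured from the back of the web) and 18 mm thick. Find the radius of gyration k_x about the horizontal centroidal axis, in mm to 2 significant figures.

Break the section into simple shapes (no overlaps), measuring from the bottom-left corner of the bounding box.
Web: 16 × 230, A = 3 680 mm², y = 115 mm, Ī = 16 222 667 mm⁴.
Top flange (beyond web): 74 × 18, A = 1 332 mm², y = 221 mm, Ī = 35 964 mm⁴.
Bottom flange (beyond web): 74 × 18, A = 1 332 mm², y = 9 mm, Ī = 35 964 mm⁴.
By symmetry the centroid is at mid-height, ȳ = 115 mm.
Transfer each piece to the horizontal centroidal axis using Ī + A·d² with d = y − 115:
  web: d = 0 mm → contributes +16 222 667 mm⁴
  top flange (beyond web): d = 106 mm → contributes +15 002 316 mm⁴
  bottom flange (beyond web): d = -106 mm → contributes +15 002 316 mm⁴
Total I = 46 227 299 mm⁴.
Radius of gyration: k = √(I/A) = √(46 227 299 / 6 344) = 85.36 mm.

k_x ≈ 85 mm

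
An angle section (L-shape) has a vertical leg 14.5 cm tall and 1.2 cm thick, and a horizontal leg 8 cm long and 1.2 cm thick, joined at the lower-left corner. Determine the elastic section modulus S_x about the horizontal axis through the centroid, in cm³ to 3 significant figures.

Break the section into simple shapes (no overlaps), measuring from the bottom-left corner of the bounding box.
Vertical leg: 1.2 × 14.5, A = 17.4 cm², y = 7.25 cm, Ī = 304.86 cm⁴.
Horizontal leg (remainder): 6.8 × 1.2, A = 8.16 cm², y = 0.6 cm, Ī = 0.9792 cm⁴.
Centroid: ȳ = ΣA·y / ΣA = 5.127 cm.
Transfer each piece to the horizontal axis through the centroid using Ī + A·d² with d = y − 5.127:
  vertical leg: d = 2.123 cm → contributes +383.29 cm⁴
  horizontal leg (remainder): d = -4.527 cm → contributes +168.21 cm⁴
Total I = 551.49 cm⁴.
Extreme fibre distance c = 9.373 cm; S = I/c = 58.839 cm³.

S_x ≈ 58.8 cm³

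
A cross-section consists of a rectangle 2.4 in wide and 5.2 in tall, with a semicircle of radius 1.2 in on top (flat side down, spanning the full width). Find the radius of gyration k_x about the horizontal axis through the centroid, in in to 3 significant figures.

Treat the section as a set of non-overlapping primitives; coordinates are from the bounding-box lower-left.
Rectangular body: 2.4 × 5.2, A = 12.48 in², y = 2.6 in, Ī = 28.122 in⁴.
Semicircular cap: semicircle r = 1.2, A = 2.2619 in², y = 5.7093 in, Ī = 0.22759 in⁴.
Centroid: ȳ = ΣA·y / ΣA = 3.0771 in.
Transfer each piece to the horizontal axis through the centroid using Ī + A·d² with d = y − 3.0771:
  rectangular body: d = -0.47708 in → contributes +30.962 in⁴
  semicircular cap: d = 2.6322 in → contributes +15.9 in⁴
Total I = 46.862 in⁴.
Radius of gyration: k = √(I/A) = √(46.862 / 14.742) = 1.7829 in.

k_x ≈ 1.78 in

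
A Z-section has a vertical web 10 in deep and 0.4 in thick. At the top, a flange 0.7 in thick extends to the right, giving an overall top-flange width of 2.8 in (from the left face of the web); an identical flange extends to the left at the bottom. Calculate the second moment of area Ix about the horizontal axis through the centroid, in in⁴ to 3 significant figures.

Ix ≈ 106 in⁴

Split into non-overlapping primitives; take the origin at the lower-left of the bounding box.
Web: 0.4 × 10, A = 4 in², y = 5 in, Ī = 33.333 in⁴.
Top flange (beyond web): 2.4 × 0.7, A = 1.68 in², y = 9.65 in, Ī = 0.0686 in⁴.
Bottom flange (beyond web): 2.4 × 0.7, A = 1.68 in², y = 0.35 in, Ī = 0.0686 in⁴.
Centroid: ȳ = ΣA·y / ΣA = 5 in.
Transfer each piece to the horizontal axis through the centroid using Ī + A·d² with d = y − 5:
  web: d = 0 in → contributes +33.333 in⁴
  top flange (beyond web): d = 4.65 in → contributes +36.394 in⁴
  bottom flange (beyond web): d = -4.65 in → contributes +36.394 in⁴
Total I = 106.12 in⁴.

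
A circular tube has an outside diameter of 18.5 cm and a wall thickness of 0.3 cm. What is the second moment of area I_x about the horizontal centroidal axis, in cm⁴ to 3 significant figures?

I_x ≈ 710 cm⁴

Treat the section as a set of non-overlapping primitives; coordinates are from the bounding-box lower-left.
Outer circle: ⌀18.5, A = 268.8 cm², y = 9.25 cm, Ī = 5749.9 cm⁴.
Bore (subtracted): ⌀17.9, A = 251.65 cm², y = 9.25 cm, Ī = 5039.4 cm⁴.
By symmetry the centroid is at mid-height, ȳ = 9.25 cm.
All pieces are centred on the horizontal centroidal axis, so I = ΣĪ (holes subtracted) = 710.42 cm⁴.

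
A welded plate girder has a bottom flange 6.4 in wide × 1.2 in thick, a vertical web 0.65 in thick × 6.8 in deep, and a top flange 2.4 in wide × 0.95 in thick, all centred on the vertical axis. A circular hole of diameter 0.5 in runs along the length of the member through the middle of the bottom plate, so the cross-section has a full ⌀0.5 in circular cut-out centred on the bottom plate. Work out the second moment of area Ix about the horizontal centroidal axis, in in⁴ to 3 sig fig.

Decompose the section into non-overlapping parts with the origin at the bottom-left of its bounding rectangle.
Bottom plate: 6.4 × 1.2, A = 7.68 in², y = 0.6 in, Ī = 0.9216 in⁴.
Web plate: 0.65 × 6.8, A = 4.42 in², y = 4.6 in, Ī = 17.032 in⁴.
Top plate: 2.4 × 0.95, A = 2.28 in², y = 8.475 in, Ī = 0.17148 in⁴.
Hole (subtracted): ⌀0.5, A = 0.19635 in², y = 0.6 in, Ī = 0.003068 in⁴.
Centroid: ȳ = ΣA·y / ΣA = 3.1124 in.
Transfer each piece to the horizontal centroidal axis using Ī + A·d² with d = y − 3.1124:
  bottom plate: d = -2.5124 in → contributes +49.399 in⁴
  web plate: d = 1.4876 in → contributes +26.813 in⁴
  top plate: d = 5.3626 in → contributes +65.739 in⁴
  hole: d = -2.5124 in → contributes −1.2425 in⁴
Total I = 140.71 in⁴.

Ix ≈ 141 in⁴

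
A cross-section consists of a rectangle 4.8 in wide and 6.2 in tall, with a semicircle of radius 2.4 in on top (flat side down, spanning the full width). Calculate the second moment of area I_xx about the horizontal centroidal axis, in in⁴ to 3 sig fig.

I_xx ≈ 217 in⁴

Break the section into simple shapes (no overlaps), measuring from the bottom-left corner of the bounding box.
Rectangular body: 4.8 × 6.2, A = 29.76 in², y = 3.1 in, Ī = 95.331 in⁴.
Semicircular cap: semicircle r = 2.4, A = 9.0478 in², y = 7.2186 in, Ī = 3.6415 in⁴.
Centroid: ȳ = ΣA·y / ΣA = 4.0602 in.
Transfer each piece to the horizontal centroidal axis using Ī + A·d² with d = y − 4.0602:
  rectangular body: d = -0.96022 in → contributes +122.77 in⁴
  semicircular cap: d = 3.1584 in → contributes +93.896 in⁴
Total I = 216.67 in⁴.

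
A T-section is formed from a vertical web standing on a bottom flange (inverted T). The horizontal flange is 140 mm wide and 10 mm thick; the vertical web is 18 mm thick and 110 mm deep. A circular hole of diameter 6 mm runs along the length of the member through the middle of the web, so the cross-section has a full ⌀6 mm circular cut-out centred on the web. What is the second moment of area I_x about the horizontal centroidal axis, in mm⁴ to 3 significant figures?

Break the section into simple shapes (no overlaps), measuring from the bottom-left corner of the bounding box.
Flange: 140 × 10, A = 1 400 mm², y = 5 mm, Ī = 11 667 mm⁴.
Web: 18 × 110, A = 1 980 mm², y = 65 mm, Ī = 1 996 500 mm⁴.
Hole (subtracted): ⌀6, A = 28.274 mm², y = 65 mm, Ī = 63.617 mm⁴.
Centroid: ȳ = ΣA·y / ΣA = 39.938 mm.
Transfer each piece to the horizontal centroidal axis using Ī + A·d² with d = y − 39.938:
  flange: d = -34.938 mm → contributes +1 720 624 mm⁴
  web: d = 25.062 mm → contributes +3 240 118 mm⁴
  hole: d = 25.062 mm → contributes −17 822 mm⁴
Total I = 4 942 919 mm⁴.

I_x ≈ 4.94 × 10⁶ mm⁴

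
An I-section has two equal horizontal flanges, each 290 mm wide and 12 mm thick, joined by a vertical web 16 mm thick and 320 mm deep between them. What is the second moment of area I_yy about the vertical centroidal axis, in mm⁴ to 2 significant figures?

Decompose the section into non-overlapping parts with the origin at the bottom-left of its bounding rectangle.
Bottom flange: 290 × 12, A = 3 480 mm², x = 145 mm, Ī = 24 389 000 mm⁴.
Web: 16 × 320, A = 5 120 mm², x = 145 mm, Ī = 109 227 mm⁴.
Top flange: 290 × 12, A = 3 480 mm², x = 145 mm, Ī = 24 389 000 mm⁴.
By symmetry the centroid is at mid-width, x̄ = 145 mm.
All pieces are centred on the vertical centroidal axis, so I = ΣĪ = 48 887 227 mm⁴.

I_yy ≈ 4.9 × 10⁷ mm⁴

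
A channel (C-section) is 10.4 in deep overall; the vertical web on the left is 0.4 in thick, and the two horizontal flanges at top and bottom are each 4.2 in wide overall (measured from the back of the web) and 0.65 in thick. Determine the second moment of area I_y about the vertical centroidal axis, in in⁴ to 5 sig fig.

Treat the section as a set of non-overlapping primitives; coordinates are from the bounding-box lower-left.
Web: 0.4 × 10.4, A = 4.16 in², x = 0.2 in, Ī = 0.05546667 in⁴.
Top flange (beyond web): 3.8 × 0.65, A = 2.47 in², x = 2.3 in, Ī = 2.972233 in⁴.
Bottom flange (beyond web): 3.8 × 0.65, A = 2.47 in², x = 2.3 in, Ī = 2.972233 in⁴.
Centroid: x̄ = ΣA·x / ΣA = 1.34 in.
Transfer each piece to the vertical centroidal axis using Ī + A·d² with d = x − 1.34:
  web: d = -1.14 in → contributes +5.461803 in⁴
  top flange (beyond web): d = 0.96 in → contributes +5.248585 in⁴
  bottom flange (beyond web): d = 0.96 in → contributes +5.248585 in⁴
Total I = 15.95897 in⁴.

I_y ≈ 15.959 in⁴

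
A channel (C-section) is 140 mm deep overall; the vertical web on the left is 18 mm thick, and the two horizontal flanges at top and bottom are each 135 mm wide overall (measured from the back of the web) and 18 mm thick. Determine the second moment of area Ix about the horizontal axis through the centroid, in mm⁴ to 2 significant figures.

Decompose the section into non-overlapping parts with the origin at the bottom-left of its bounding rectangle.
Web: 18 × 140, A = 2 520 mm², y = 70 mm, Ī = 4 116 000 mm⁴.
Top flange (beyond web): 117 × 18, A = 2 106 mm², y = 131 mm, Ī = 56 862 mm⁴.
Bottom flange (beyond web): 117 × 18, A = 2 106 mm², y = 9 mm, Ī = 56 862 mm⁴.
By symmetry the centroid is at mid-height, ȳ = 70 mm.
Transfer each piece to the horizontal axis through the centroid using Ī + A·d² with d = y − 70:
  web: d = 0 mm → contributes +4 116 000 mm⁴
  top flange (beyond web): d = 61 mm → contributes +7 893 288 mm⁴
  bottom flange (beyond web): d = -61 mm → contributes +7 893 288 mm⁴
Total I = 19 902 576 mm⁴.

Ix ≈ 2.0 × 10⁷ mm⁴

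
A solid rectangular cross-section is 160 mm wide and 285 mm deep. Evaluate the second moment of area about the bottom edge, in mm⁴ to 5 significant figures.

The section: 160 × 285, A = 45 600 mm², y = 142.5 mm, Ī = 308 655 000 mm⁴.
Transfer it to the base of the section using Ī + A·d² with d = y − 0:
  the section: d = 142.5 mm → contributes +1 234 620 000 mm⁴
Total I = 1 234 620 000 mm⁴.

I_base ≈ 1.2346 × 10⁹ mm⁴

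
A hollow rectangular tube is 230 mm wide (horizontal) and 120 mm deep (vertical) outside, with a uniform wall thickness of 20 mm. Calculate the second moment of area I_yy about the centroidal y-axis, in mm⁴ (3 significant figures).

I_yy ≈ 7.59 × 10⁷ mm⁴

Treat the section as a set of non-overlapping primitives; coordinates are from the bounding-box lower-left.
Outer rectangle: 230 × 120, A = 27 600 mm², x = 115 mm, Ī = 121 670 000 mm⁴.
Inner void (subtracted): 190 × 80, A = 15 200 mm², x = 115 mm, Ī = 45 726 667 mm⁴.
By symmetry the centroid is at mid-width, x̄ = 115 mm.
All pieces are centred on the centroidal y-axis, so I = ΣĪ (holes subtracted) = 75 943 333 mm⁴.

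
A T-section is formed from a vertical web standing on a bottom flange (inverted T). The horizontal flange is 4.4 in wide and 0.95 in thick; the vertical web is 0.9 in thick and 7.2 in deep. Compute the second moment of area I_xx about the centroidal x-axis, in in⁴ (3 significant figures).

Treat the section as a set of non-overlapping primitives; coordinates are from the bounding-box lower-left.
Flange: 4.4 × 0.95, A = 4.18 in², y = 0.475 in, Ī = 0.31437 in⁴.
Web: 0.9 × 7.2, A = 6.48 in², y = 4.55 in, Ī = 27.994 in⁴.
Centroid: ȳ = ΣA·y / ΣA = 2.9521 in.
Transfer each piece to the centroidal x-axis using Ī + A·d² with d = y − 2.9521:
  flange: d = -2.4771 in → contributes +25.963 in⁴
  web: d = 1.5979 in → contributes +44.539 in⁴
Total I = 70.502 in⁴.

I_xx ≈ 70.5 in⁴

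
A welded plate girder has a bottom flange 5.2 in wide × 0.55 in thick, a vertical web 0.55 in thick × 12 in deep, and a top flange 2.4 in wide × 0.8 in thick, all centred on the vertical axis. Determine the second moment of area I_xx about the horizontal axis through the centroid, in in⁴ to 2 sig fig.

Break the section into simple shapes (no overlaps), measuring from the bottom-left corner of the bounding box.
Bottom plate: 5.2 × 0.55, A = 2.86 in², y = 0.275 in, Ī = 0.0721 in⁴.
Web plate: 0.55 × 12, A = 6.6 in², y = 6.55 in, Ī = 79.2 in⁴.
Top plate: 2.4 × 0.8, A = 1.92 in², y = 12.95 in, Ī = 0.1024 in⁴.
Centroid: ȳ = ΣA·y / ΣA = 6.053 in.
Transfer each piece to the horizontal axis through the centroid using Ī + A·d² with d = y − 6.053:
  bottom plate: d = -5.778 in → contributes +95.55 in⁴
  web plate: d = 0.4972 in → contributes +80.83 in⁴
  top plate: d = 6.897 in → contributes +91.44 in⁴
Total I = 267.8 in⁴.

I_xx ≈ 270 in⁴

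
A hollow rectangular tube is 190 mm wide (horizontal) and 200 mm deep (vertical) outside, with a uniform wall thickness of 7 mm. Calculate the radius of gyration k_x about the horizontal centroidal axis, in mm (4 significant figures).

k_x ≈ 78.32 mm

Treat the section as a set of non-overlapping primitives; coordinates are from the bounding-box lower-left.
Outer rectangle: 190 × 200, A = 38 000 mm², y = 100 mm, Ī = 126 666 667 mm⁴.
Inner void (subtracted): 176 × 186, A = 32 736 mm², y = 100 mm, Ī = 94 377 888 mm⁴.
By symmetry the centroid is at mid-height, ȳ = 100 mm.
All pieces are centred on the horizontal centroidal axis, so I = ΣĪ (holes subtracted) = 32 288 779 mm⁴.
Radius of gyration: k = √(I/A) = √(32 288 779 / 5 264) = 78.3191 mm.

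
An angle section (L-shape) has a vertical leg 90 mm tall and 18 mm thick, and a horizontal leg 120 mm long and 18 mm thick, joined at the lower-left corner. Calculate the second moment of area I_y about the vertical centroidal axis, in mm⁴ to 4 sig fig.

Break the section into simple shapes (no overlaps), measuring from the bottom-left corner of the bounding box.
Vertical leg: 18 × 90, A = 1 620 mm², x = 9 mm, Ī = 43 740 mm⁴.
Horizontal leg (remainder): 102 × 18, A = 1 836 mm², x = 69 mm, Ī = 1 591 812 mm⁴.
Centroid: x̄ = ΣA·x / ΣA = 40.875 mm.
Transfer each piece to the vertical centroidal axis using Ī + A·d² with d = x − 40.875:
  vertical leg: d = -31.875 mm → contributes +1 689 685 mm⁴
  horizontal leg (remainder): d = 28.125 mm → contributes +3 044 117 mm⁴
Total I = 4 733 802 mm⁴.

I_y ≈ 4.734 × 10⁶ mm⁴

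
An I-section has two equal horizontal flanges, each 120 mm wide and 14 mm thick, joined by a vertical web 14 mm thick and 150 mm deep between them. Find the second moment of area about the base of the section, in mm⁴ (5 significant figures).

I_base ≈ 6.9834 × 10⁷ mm⁴

Treat the section as a set of non-overlapping primitives; coordinates are from the bounding-box lower-left.
Bottom flange: 120 × 14, A = 1 680 mm², y = 7 mm, Ī = 27 440 mm⁴.
Web: 14 × 150, A = 2 100 mm², y = 89 mm, Ī = 3 937 500 mm⁴.
Top flange: 120 × 14, A = 1 680 mm², y = 171 mm, Ī = 27 440 mm⁴.
Transfer each piece to the base of the section using Ī + A·d² with d = y − 0:
  bottom flange: d = 7 mm → contributes +109 760 mm⁴
  web: d = 89 mm → contributes +20 571 600 mm⁴
  top flange: d = 171 mm → contributes +49 152 320 mm⁴
Total I = 69 833 680 mm⁴.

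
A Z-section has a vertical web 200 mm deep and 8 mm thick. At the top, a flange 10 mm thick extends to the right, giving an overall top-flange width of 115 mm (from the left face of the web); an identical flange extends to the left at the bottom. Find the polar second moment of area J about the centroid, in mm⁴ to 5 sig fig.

Treat the section as a set of non-overlapping primitives; coordinates are from the bounding-box lower-left.
Web: 8 × 200, A = 1 600 mm², y = 100 mm, Ī = 5 333 333 mm⁴.
Top flange (beyond web): 107 × 10, A = 1 070 mm², y = 195 mm, Ī = 8916.667 mm⁴.
Bottom flange (beyond web): 107 × 10, A = 1 070 mm², y = 5 mm, Ī = 8916.667 mm⁴.
Centroid: ȳ = ΣA·y / ΣA = 100 mm.
Transfer each piece to the centroidal x-axis using Ī + A·d² with d = y − 100:
  web: d = 0 mm → contributes +5 333 333 mm⁴
  top flange (beyond web): d = 95 mm → contributes +9 665 667 mm⁴
  bottom flange (beyond web): d = -95 mm → contributes +9 665 667 mm⁴
Total I = 24 664 667 mm⁴.
For the y-axis: x̄ = 111 mm.
Repeating about the centroidal y-axis gives I_y = 9 125 647 mm⁴.
Polar second moment: J = I_x + I_y = 33 790 313 mm⁴.

J ≈ 3.3790 × 10⁷ mm⁴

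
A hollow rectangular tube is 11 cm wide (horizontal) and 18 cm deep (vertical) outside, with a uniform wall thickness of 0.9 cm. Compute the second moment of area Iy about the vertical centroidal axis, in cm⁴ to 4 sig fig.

Iy ≈ 945.3 cm⁴

Break the section into simple shapes (no overlaps), measuring from the bottom-left corner of the bounding box.
Outer rectangle: 11 × 18, A = 198 cm², x = 5.5 cm, Ī = 1996.5 cm⁴.
Inner void (subtracted): 9.2 × 16.2, A = 149.04 cm², x = 5.5 cm, Ī = 1051.23 cm⁴.
By symmetry the centroid is at mid-width, x̄ = 5.5 cm.
All pieces are centred on the vertical centroidal axis, so I = ΣĪ (holes subtracted) = 945.271 cm⁴.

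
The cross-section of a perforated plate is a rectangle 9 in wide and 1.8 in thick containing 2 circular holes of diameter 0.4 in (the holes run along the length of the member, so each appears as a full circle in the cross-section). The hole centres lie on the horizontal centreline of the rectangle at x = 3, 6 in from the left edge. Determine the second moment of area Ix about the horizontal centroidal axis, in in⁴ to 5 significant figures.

Ix ≈ 4.3715 in⁴

Break the section into simple shapes (no overlaps), measuring from the bottom-left corner of the bounding box.
Plate: 9 × 1.8, A = 16.2 in², y = 0.9 in, Ī = 4.374 in⁴.
Hole 1 (subtracted): ⌀0.4, A = 0.1256637 in², y = 0.9 in, Ī = 0.001256637 in⁴.
Hole 2 (subtracted): ⌀0.4, A = 0.1256637 in², y = 0.9 in, Ī = 0.001256637 in⁴.
By symmetry the centroid is at mid-height, ȳ = 0.9 in.
All pieces are centred on the horizontal centroidal axis, so I = ΣĪ (holes subtracted) = 4.371487 in⁴.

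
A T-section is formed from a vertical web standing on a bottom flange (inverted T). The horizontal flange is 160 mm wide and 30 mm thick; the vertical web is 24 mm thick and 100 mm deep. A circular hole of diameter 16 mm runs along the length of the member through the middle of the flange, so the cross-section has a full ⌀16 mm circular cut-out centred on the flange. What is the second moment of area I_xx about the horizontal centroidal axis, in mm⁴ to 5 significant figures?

I_xx ≈ 9.0197 × 10⁶ mm⁴

Decompose the section into non-overlapping parts with the origin at the bottom-left of its bounding rectangle.
Flange: 160 × 30, A = 4 800 mm², y = 15 mm, Ī = 360 000 mm⁴.
Web: 24 × 100, A = 2 400 mm², y = 80 mm, Ī = 2 000 000 mm⁴.
Hole (subtracted): ⌀16, A = 201.0619 mm², y = 15 mm, Ī = 3216.991 mm⁴.
Centroid: ȳ = ΣA·y / ΣA = 37.2891 mm.
Transfer each piece to the horizontal centroidal axis using Ī + A·d² with d = y − 37.2891:
  flange: d = -22.2891 mm → contributes +2 744 658 mm⁴
  web: d = 42.7109 mm → contributes +6 378 131 mm⁴
  hole: d = -22.2891 mm → contributes −103105.3 mm⁴
Total I = 9 019 684 mm⁴.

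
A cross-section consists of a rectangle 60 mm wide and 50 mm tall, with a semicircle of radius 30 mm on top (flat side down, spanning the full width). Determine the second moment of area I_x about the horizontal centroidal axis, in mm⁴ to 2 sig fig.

I_x ≈ 2.1 × 10⁶ mm⁴

Treat the section as a set of non-overlapping primitives; coordinates are from the bounding-box lower-left.
Rectangular body: 60 × 50, A = 3 000 mm², y = 25 mm, Ī = 625 000 mm⁴.
Semicircular cap: semicircle r = 30, A = 1 414 mm², y = 62.73 mm, Ī = 88 903 mm⁴.
Centroid: ȳ = ΣA·y / ΣA = 37.09 mm.
Transfer each piece to the horizontal centroidal axis using Ī + A·d² with d = y − 37.09:
  rectangular body: d = -12.09 mm → contributes +1 063 193 mm⁴
  semicircular cap: d = 25.65 mm → contributes +1 018 779 mm⁴
Total I = 2 081 972 mm⁴.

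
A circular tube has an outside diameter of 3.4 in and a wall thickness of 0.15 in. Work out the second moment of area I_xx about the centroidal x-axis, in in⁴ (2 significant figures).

Treat the section as a set of non-overlapping primitives; coordinates are from the bounding-box lower-left.
Outer circle: ⌀3.4, A = 9.079 in², y = 1.7 in, Ī = 6.56 in⁴.
Bore (subtracted): ⌀3.1, A = 7.548 in², y = 1.7 in, Ī = 4.533 in⁴.
By symmetry the centroid is at mid-height, ȳ = 1.7 in.
All pieces are centred on the centroidal x-axis, so I = ΣĪ (holes subtracted) = 2.026 in⁴.

I_xx ≈ 2.0 in⁴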